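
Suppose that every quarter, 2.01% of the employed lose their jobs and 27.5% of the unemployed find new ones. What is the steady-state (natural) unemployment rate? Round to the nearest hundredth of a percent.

At steady state the flows balance: s·E = f·U, so U/(E+U) = s/(s+f).
u* = 2.01 / (2.01 + 27.5) = 2.01 / 29.51 = 6.81%.

Steady-state unemployment rate ≈ 6.81%.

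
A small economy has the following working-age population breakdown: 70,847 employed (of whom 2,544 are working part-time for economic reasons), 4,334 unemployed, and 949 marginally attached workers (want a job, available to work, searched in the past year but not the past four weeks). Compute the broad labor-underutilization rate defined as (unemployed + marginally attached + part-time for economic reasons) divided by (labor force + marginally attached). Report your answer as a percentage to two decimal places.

Labor force = 70,847 + 4,334 = 75,181.
Numerator = 4,334 + 949 + 2,544 = 7,827.
Denominator = 75,181 + 949 = 76,130.
Broad rate = 7,827 / 76,130 = 10.28%.

Broad underutilization rate ≈ 10.28%.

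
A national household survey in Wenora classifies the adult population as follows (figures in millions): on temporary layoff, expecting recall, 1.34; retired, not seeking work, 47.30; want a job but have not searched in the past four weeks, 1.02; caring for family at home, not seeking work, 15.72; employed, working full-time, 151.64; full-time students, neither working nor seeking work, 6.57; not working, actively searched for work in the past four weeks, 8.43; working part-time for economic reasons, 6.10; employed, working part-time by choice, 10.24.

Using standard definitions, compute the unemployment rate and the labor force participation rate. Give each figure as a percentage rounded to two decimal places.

Unemployment rate ≈ 5.50%; labor force participation rate ≈ 71.57%.

Employed = 151.64 + 6.10 + 10.24 = 167.98 million (anyone who worked, including part-time for economic reasons, counts as employed).
Unemployed = 1.34 + 8.43 = 9.77 million (jobless and actively searching, or on temporary layoff).
Labor force = 167.98 + 9.77 = 177.75 million.
Not in labor force = 47.30 + 1.02 + 15.72 + 6.57 = 70.61 million (those not working and not actively searching are outside the labor force — including those who want a job but have given up searching).
Civilian working-age population = 177.75 + 70.61 = 248.36 million.
Unemployment rate = 9.77 / 177.75 = 5.50%.
Labor force participation rate = 177.75 / 248.36 = 71.57%.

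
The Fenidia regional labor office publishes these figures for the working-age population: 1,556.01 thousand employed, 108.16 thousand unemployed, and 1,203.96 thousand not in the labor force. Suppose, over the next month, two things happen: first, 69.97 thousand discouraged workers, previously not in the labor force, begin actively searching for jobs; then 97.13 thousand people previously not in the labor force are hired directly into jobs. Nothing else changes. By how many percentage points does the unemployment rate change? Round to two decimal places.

The unemployment rate changes by +3.23 percentage points.

Initially, labor force = 1,556.01 + 108.16 = 1,664.17 thousand, so u = 108.16/1,664.17 = 6.50%.
After the first change, unemployed and labor force both rise by 69.97 → E = 1,556.01, U = 178.13, labor force = 1,734.14 thousand.
After the second change, employed and labor force both rise by 97.13; unemployed unchanged → E = 1,653.14, U = 178.13, labor force = 1,831.27 thousand.
New unemployment rate = 178.13 / 1,831.27 = 9.73%.
Change = 9.73% − 6.50% = +3.23 percentage points.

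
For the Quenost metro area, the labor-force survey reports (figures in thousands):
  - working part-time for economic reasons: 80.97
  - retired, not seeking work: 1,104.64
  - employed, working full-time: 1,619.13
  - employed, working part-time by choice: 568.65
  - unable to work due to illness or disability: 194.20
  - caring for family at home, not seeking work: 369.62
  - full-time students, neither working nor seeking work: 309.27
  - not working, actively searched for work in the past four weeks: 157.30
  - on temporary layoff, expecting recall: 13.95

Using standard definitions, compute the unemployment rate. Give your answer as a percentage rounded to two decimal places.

Employed = 80.97 + 1,619.13 + 568.65 = 2,268.75 thousand (anyone who worked, including part-time for economic reasons, counts as employed).
Unemployed = 157.30 + 13.95 = 171.25 thousand (jobless and actively searching, or on temporary layoff).
Labor force = 2,268.75 + 171.25 = 2,440.00 thousand.
Unemployment rate = 171.25 / 2,440.00 = 7.02%.

Unemployment rate ≈ 7.02%.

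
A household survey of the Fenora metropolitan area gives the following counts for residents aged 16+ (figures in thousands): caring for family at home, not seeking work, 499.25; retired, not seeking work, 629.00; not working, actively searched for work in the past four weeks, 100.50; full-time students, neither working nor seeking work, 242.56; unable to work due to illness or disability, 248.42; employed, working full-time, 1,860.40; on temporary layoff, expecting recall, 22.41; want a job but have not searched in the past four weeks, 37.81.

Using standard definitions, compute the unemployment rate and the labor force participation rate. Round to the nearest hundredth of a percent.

Unemployment rate ≈ 6.20%; labor force participation rate ≈ 54.48%.

Employed = 1,860.40 thousand.
Unemployed = 100.50 + 22.41 = 122.91 thousand (jobless and actively searching, or on temporary layoff).
Labor force = 1,860.40 + 122.91 = 1,983.31 thousand.
Not in labor force = 499.25 + 629.00 + 242.56 + 248.42 + 37.81 = 1,657.04 thousand (those not working and not actively searching are outside the labor force — including those who want a job but have given up searching).
Civilian working-age population = 1,983.31 + 1,657.04 = 3,640.35 thousand.
Unemployment rate = 122.91 / 1,983.31 = 6.20%.
Labor force participation rate = 1,983.31 / 3,640.35 = 54.48%.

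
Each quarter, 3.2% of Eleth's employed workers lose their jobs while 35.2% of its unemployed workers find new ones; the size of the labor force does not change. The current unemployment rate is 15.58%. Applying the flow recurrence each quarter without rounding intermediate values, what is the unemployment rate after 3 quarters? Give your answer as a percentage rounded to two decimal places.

With a fixed labor force, u_{t+1} = u_t + s·(1−u_t) − f·u_t = u_t·(1−s−f) + s.
Here 1−s−f = 0.616 and s = 0.032.
u_1 = 0.155800 × 0.616 + 0.032 = 0.127973.
u_2 = 0.127973 × 0.616 + 0.032 = 0.110831.
u_3 = 0.110831 × 0.616 + 0.032 = 0.100272.

Unemployment rate after three quarters ≈ 10.03%.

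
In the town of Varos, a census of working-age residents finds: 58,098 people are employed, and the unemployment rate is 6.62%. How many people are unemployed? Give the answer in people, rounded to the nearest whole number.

Let U be the number unemployed. The labor force is E + U, and U/(E+U) = 0.0662.
So U = 0.0662 × 58,098 / (1 − 0.0662) = 3846.09 / 0.9338 ≈ 4,119.

About 4,119 are unemployed.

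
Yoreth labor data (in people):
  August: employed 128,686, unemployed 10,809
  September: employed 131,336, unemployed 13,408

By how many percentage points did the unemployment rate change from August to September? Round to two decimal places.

August: labor force = 128,686 + 10,809 = 139,495; u = 10,809/139,495 = 7.75%.
September: labor force = 131,336 + 13,408 = 144,744; u = 13,408/144,744 = 9.26%.
Change = 9.26% − 7.75% = +1.51 pp.

The unemployment rate changed by +1.51 percentage points.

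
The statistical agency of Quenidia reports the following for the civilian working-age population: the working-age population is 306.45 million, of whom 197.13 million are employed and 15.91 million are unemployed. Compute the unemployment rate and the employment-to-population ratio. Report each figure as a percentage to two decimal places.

Unemployment rate ≈ 7.47%; employment-population ratio ≈ 64.33%.

Labor force = employed + unemployed = 197.13 + 15.91 = 213.04 million.
Unemployment rate = 15.91 / 213.04 = 7.47%.
Employment-population ratio = 197.13 / 306.45 = 64.33%.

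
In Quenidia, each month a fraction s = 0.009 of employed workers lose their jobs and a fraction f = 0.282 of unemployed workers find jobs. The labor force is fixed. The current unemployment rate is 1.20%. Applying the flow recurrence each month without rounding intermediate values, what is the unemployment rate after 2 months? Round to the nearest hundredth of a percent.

With a fixed labor force, u_{t+1} = u_t + s·(1−u_t) − f·u_t = u_t·(1−s−f) + s.
Here 1−s−f = 0.709 and s = 0.009.
u_1 = 0.012000 × 0.709 + 0.009 = 0.017508.
u_2 = 0.017508 × 0.709 + 0.009 = 0.021413.

Unemployment rate after two months ≈ 2.14%.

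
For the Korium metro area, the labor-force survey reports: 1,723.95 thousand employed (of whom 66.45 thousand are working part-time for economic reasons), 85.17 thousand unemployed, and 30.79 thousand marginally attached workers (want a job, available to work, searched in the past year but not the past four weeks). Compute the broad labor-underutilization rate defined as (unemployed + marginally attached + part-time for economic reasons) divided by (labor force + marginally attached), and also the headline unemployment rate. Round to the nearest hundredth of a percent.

Broad underutilization rate ≈ 9.91%; headline unemployment rate ≈ 4.71%.

Labor force = 1,723.95 + 85.17 = 1,809.12 thousand.
Numerator = 85.17 + 30.79 + 66.45 = 182.41 thousand.
Denominator = 1,809.12 + 30.79 = 1,839.91 thousand.
Broad rate = 182.41 / 1,839.91 = 9.91%.
Headline unemployment rate = 85.17 / 1,809.12 = 4.71%.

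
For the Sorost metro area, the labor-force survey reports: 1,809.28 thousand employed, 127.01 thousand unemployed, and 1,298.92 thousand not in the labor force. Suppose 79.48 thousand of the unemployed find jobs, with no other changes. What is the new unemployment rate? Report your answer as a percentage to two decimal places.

Initially, labor force = 1,809.28 + 127.01 = 1,936.29 thousand, so u = 127.01/1,936.29 = 6.56%.
After the change, unemployed falls and employed rises by 79.48; labor force unchanged → E = 1,888.76, U = 47.53, labor force = 1,936.29 thousand.
New unemployment rate = 47.53 / 1,936.29 = 2.45%.

New unemployment rate ≈ 2.45%.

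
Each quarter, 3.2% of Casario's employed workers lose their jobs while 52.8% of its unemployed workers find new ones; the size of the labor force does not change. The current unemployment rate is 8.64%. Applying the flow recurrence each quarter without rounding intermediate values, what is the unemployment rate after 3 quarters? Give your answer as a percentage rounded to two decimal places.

Unemployment rate after three quarters ≈ 5.96%.

With a fixed labor force, u_{t+1} = u_t + s·(1−u_t) − f·u_t = u_t·(1−s−f) + s.
Here 1−s−f = 0.440 and s = 0.032.
u_1 = 0.086400 × 0.440 + 0.032 = 0.070016.
u_2 = 0.070016 × 0.440 + 0.032 = 0.062807.
u_3 = 0.062807 × 0.440 + 0.032 = 0.059635.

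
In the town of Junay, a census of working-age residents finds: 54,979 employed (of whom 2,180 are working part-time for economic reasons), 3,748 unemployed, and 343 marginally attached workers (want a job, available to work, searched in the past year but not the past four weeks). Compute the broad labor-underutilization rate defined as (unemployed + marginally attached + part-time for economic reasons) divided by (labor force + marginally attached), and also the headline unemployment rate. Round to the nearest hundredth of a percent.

Broad underutilization rate ≈ 10.62%; headline unemployment rate ≈ 6.38%.

Labor force = 54,979 + 3,748 = 58,727.
Numerator = 3,748 + 343 + 2,180 = 6,271.
Denominator = 58,727 + 343 = 59,070.
Broad rate = 6,271 / 59,070 = 10.62%.
Headline unemployment rate = 3,748 / 58,727 = 6.38%.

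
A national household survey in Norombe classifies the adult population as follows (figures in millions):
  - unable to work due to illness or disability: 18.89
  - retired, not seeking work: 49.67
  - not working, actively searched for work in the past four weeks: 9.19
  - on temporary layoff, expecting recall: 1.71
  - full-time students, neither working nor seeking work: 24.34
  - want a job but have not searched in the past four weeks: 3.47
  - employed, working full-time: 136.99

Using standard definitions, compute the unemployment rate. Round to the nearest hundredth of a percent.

Employed = 136.99 million.
Unemployed = 9.19 + 1.71 = 10.90 million (jobless and actively searching, or on temporary layoff).
Labor force = 136.99 + 10.90 = 147.89 million.
Unemployment rate = 10.90 / 147.89 = 7.37%.

Unemployment rate ≈ 7.37%.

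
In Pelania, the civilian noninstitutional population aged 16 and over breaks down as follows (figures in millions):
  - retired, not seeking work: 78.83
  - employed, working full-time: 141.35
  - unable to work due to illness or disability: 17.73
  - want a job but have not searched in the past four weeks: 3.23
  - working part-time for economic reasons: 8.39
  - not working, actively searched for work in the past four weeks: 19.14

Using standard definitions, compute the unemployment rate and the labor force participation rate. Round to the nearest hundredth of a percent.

Unemployment rate ≈ 11.33%; labor force participation rate ≈ 62.86%.

Employed = 141.35 + 8.39 = 149.74 million (anyone who worked, including part-time for economic reasons, counts as employed).
Unemployed = 19.14 million.
Labor force = 149.74 + 19.14 = 168.88 million.
Not in labor force = 78.83 + 17.73 + 3.23 = 99.79 million (those not working and not actively searching are outside the labor force — including those who want a job but have given up searching).
Civilian working-age population = 168.88 + 99.79 = 268.67 million.
Unemployment rate = 19.14 / 168.88 = 11.33%.
Labor force participation rate = 168.88 / 268.67 = 62.86%.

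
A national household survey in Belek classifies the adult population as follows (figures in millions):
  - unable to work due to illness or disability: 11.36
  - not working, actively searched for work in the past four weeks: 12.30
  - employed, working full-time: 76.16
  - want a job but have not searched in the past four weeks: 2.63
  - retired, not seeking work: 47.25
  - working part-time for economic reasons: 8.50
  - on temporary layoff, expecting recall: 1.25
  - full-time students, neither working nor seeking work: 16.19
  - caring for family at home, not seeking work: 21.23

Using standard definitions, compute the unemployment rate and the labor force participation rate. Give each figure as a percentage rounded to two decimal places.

Unemployment rate ≈ 13.80%; labor force participation rate ≈ 49.89%.

Employed = 76.16 + 8.50 = 84.66 million (anyone who worked, including part-time for economic reasons, counts as employed).
Unemployed = 12.30 + 1.25 = 13.55 million (jobless and actively searching, or on temporary layoff).
Labor force = 84.66 + 13.55 = 98.21 million.
Not in labor force = 11.36 + 2.63 + 47.25 + 16.19 + 21.23 = 98.66 million (those not working and not actively searching are outside the labor force — including those who want a job but have given up searching).
Civilian working-age population = 98.21 + 98.66 = 196.87 million.
Unemployment rate = 13.55 / 98.21 = 13.80%.
Labor force participation rate = 98.21 / 196.87 = 49.89%.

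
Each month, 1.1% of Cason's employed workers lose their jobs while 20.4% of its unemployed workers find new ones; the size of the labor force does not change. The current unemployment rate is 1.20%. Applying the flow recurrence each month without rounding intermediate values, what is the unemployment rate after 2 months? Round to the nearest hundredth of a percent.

Unemployment rate after two months ≈ 2.70%.

With a fixed labor force, u_{t+1} = u_t + s·(1−u_t) − f·u_t = u_t·(1−s−f) + s.
Here 1−s−f = 0.785 and s = 0.011.
u_1 = 0.012000 × 0.785 + 0.011 = 0.020420.
u_2 = 0.020420 × 0.785 + 0.011 = 0.027030.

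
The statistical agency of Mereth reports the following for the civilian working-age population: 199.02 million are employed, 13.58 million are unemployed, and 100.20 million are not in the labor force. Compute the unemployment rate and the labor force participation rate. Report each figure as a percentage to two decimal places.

Unemployment rate ≈ 6.39%; labor force participation rate ≈ 67.97%.

Labor force = employed + unemployed = 199.02 + 13.58 = 212.60 million.
Working-age population = 212.60 + 100.20 = 312.80 million.
Unemployment rate = 13.58 / 212.60 = 6.39%.
Labor force participation rate = 212.60 / 312.80 = 67.97%.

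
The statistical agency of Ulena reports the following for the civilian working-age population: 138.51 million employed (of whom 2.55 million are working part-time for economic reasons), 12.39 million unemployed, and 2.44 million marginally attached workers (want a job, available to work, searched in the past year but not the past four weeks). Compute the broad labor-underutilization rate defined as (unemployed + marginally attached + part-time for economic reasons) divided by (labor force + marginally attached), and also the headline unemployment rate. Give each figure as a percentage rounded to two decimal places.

Labor force = 138.51 + 12.39 = 150.90 million.
Numerator = 12.39 + 2.44 + 2.55 = 17.38 million.
Denominator = 150.90 + 2.44 = 153.34 million.
Broad rate = 17.38 / 153.34 = 11.33%.
Headline unemployment rate = 12.39 / 150.90 = 8.21%.

Broad underutilization rate ≈ 11.33%; headline unemployment rate ≈ 8.21%.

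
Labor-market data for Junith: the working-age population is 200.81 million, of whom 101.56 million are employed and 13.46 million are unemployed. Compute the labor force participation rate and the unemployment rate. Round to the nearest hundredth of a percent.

Labor force participation rate ≈ 57.28%; unemployment rate ≈ 11.70%.

Labor force = employed + unemployed = 101.56 + 13.46 = 115.02 million.
Unemployment rate = 13.46 / 115.02 = 11.70%.
Labor force participation rate = 115.02 / 200.81 = 57.28%.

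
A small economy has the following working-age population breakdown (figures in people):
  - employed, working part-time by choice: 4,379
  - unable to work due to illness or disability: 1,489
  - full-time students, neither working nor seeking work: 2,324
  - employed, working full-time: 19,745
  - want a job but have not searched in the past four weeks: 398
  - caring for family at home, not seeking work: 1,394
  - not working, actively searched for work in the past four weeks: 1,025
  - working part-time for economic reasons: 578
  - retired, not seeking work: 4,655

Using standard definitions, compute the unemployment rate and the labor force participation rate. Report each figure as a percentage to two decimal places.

Employed = 4,379 + 19,745 + 578 = 24,702 (anyone who worked, including part-time for economic reasons, counts as employed).
Unemployed = 1,025.
Labor force = 24,702 + 1,025 = 25,727.
Not in labor force = 1,489 + 2,324 + 398 + 1,394 + 4,655 = 10,260 (those not working and not actively searching are outside the labor force — including those who want a job but have given up searching).
Civilian working-age population = 25,727 + 10,260 = 35,987.
Unemployment rate = 1,025 / 25,727 = 3.98%.
Labor force participation rate = 25,727 / 35,987 = 71.49%.

Unemployment rate ≈ 3.98%; labor force participation rate ≈ 71.49%.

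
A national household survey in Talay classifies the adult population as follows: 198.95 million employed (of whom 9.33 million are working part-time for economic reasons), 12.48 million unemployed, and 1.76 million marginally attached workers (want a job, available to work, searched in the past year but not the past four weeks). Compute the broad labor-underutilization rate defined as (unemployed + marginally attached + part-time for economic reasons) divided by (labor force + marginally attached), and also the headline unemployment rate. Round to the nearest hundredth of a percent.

Broad underutilization rate ≈ 11.06%; headline unemployment rate ≈ 5.90%.

Labor force = 198.95 + 12.48 = 211.43 million.
Numerator = 12.48 + 1.76 + 9.33 = 23.57 million.
Denominator = 211.43 + 1.76 = 213.19 million.
Broad rate = 23.57 / 213.19 = 11.06%.
Headline unemployment rate = 12.48 / 211.43 = 5.90%.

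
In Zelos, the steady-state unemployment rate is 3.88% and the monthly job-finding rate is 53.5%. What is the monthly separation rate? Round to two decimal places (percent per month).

Separation rate ≈ 2.16% per month.

From u* = s/(s+f): s = u·f/(1−u).
s = 0.0388 × 53.5 / (1 − 0.0388) = 2.0758 / 0.9612 ≈ 2.16% per month.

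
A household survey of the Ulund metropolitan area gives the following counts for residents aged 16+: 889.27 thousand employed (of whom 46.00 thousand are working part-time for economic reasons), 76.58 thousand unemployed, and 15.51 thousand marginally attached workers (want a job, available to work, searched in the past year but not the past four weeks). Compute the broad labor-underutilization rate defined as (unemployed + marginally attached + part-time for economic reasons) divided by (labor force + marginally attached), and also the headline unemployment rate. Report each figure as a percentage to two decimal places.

Broad underutilization rate ≈ 14.07%; headline unemployment rate ≈ 7.93%.

Labor force = 889.27 + 76.58 = 965.85 thousand.
Numerator = 76.58 + 15.51 + 46.00 = 138.09 thousand.
Denominator = 965.85 + 15.51 = 981.36 thousand.
Broad rate = 138.09 / 981.36 = 14.07%.
Headline unemployment rate = 76.58 / 965.85 = 7.93%.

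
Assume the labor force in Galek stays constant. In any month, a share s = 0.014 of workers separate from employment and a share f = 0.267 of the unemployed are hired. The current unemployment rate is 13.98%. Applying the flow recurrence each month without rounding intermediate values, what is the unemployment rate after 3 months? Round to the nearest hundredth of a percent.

Unemployment rate after three months ≈ 8.33%.

With a fixed labor force, u_{t+1} = u_t + s·(1−u_t) − f·u_t = u_t·(1−s−f) + s.
Here 1−s−f = 0.719 and s = 0.014.
u_1 = 0.139800 × 0.719 + 0.014 = 0.114516.
u_2 = 0.114516 × 0.719 + 0.014 = 0.096337.
u_3 = 0.096337 × 0.719 + 0.014 = 0.083266.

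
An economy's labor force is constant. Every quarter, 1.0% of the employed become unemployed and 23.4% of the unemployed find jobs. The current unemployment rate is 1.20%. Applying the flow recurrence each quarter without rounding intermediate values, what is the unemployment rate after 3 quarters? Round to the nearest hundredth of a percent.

With a fixed labor force, u_{t+1} = u_t + s·(1−u_t) − f·u_t = u_t·(1−s−f) + s.
Here 1−s−f = 0.756 and s = 0.010.
u_1 = 0.012000 × 0.756 + 0.010 = 0.019072.
u_2 = 0.019072 × 0.756 + 0.010 = 0.024418.
u_3 = 0.024418 × 0.756 + 0.010 = 0.028460.

Unemployment rate after three quarters ≈ 2.85%.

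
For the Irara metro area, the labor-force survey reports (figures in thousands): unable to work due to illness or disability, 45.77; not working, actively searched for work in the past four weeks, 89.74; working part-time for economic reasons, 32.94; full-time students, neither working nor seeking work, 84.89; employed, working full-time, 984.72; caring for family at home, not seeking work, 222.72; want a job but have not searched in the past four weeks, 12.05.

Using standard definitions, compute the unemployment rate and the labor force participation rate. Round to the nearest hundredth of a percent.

Employed = 32.94 + 984.72 = 1,017.66 thousand (anyone who worked, including part-time for economic reasons, counts as employed).
Unemployed = 89.74 thousand.
Labor force = 1,017.66 + 89.74 = 1,107.40 thousand.
Not in labor force = 45.77 + 84.89 + 222.72 + 12.05 = 365.43 thousand (those not working and not actively searching are outside the labor force — including those who want a job but have given up searching).
Civilian working-age population = 1,107.40 + 365.43 = 1,472.83 thousand.
Unemployment rate = 89.74 / 1,107.40 = 8.10%.
Labor force participation rate = 1,107.40 / 1,472.83 = 75.19%.

Unemployment rate ≈ 8.10%; labor force participation rate ≈ 75.19%.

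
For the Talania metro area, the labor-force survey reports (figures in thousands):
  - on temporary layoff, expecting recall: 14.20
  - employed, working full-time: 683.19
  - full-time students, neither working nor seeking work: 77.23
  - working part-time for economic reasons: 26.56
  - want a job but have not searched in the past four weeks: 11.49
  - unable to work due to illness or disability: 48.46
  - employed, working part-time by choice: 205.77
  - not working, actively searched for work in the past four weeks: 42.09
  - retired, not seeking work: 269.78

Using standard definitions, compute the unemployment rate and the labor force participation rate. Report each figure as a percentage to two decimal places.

Unemployment rate ≈ 5.79%; labor force participation rate ≈ 70.48%.

Employed = 683.19 + 26.56 + 205.77 = 915.52 thousand (anyone who worked, including part-time for economic reasons, counts as employed).
Unemployed = 14.20 + 42.09 = 56.29 thousand (jobless and actively searching, or on temporary layoff).
Labor force = 915.52 + 56.29 = 971.81 thousand.
Not in labor force = 77.23 + 11.49 + 48.46 + 269.78 = 406.96 thousand (those not working and not actively searching are outside the labor force — including those who want a job but have given up searching).
Civilian working-age population = 971.81 + 406.96 = 1,378.77 thousand.
Unemployment rate = 56.29 / 971.81 = 5.79%.
Labor force participation rate = 971.81 / 1,378.77 = 70.48%.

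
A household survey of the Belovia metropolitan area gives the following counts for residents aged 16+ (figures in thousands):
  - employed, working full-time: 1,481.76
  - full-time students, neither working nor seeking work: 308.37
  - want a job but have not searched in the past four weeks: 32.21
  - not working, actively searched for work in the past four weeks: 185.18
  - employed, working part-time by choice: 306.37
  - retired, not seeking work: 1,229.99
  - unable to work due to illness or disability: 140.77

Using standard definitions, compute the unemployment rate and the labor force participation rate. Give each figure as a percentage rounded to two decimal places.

Employed = 1,481.76 + 306.37 = 1,788.13 thousand.
Unemployed = 185.18 thousand.
Labor force = 1,788.13 + 185.18 = 1,973.31 thousand.
Not in labor force = 308.37 + 32.21 + 1,229.99 + 140.77 = 1,711.34 thousand (those not working and not actively searching are outside the labor force — including those who want a job but have given up searching).
Civilian working-age population = 1,973.31 + 1,711.34 = 3,684.65 thousand.
Unemployment rate = 185.18 / 1,973.31 = 9.38%.
Labor force participation rate = 1,973.31 / 3,684.65 = 53.55%.

Unemployment rate ≈ 9.38%; labor force participation rate ≈ 53.55%.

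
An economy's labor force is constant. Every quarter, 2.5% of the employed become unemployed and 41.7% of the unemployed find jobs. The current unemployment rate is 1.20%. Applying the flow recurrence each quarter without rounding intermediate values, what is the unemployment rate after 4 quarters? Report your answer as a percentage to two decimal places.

Unemployment rate after four quarters ≈ 5.22%.

With a fixed labor force, u_{t+1} = u_t + s·(1−u_t) − f·u_t = u_t·(1−s−f) + s.
Here 1−s−f = 0.558 and s = 0.025.
u_1 = 0.012000 × 0.558 + 0.025 = 0.031696.
u_2 = 0.031696 × 0.558 + 0.025 = 0.042686.
u_3 = 0.042686 × 0.558 + 0.025 = 0.048819.
u_4 = 0.048819 × 0.558 + 0.025 = 0.052241.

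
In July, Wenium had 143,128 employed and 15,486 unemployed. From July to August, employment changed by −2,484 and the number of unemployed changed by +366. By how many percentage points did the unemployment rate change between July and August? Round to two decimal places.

July: labor force = 143,128 + 15,486 = 158,614; u = 15,486/158,614 = 9.76%.
August: labor force = 140,644 + 15,852 = 156,496; u = 15,852/156,496 = 10.13%.
Change = 10.13% − 9.76% = +0.37 pp.

The unemployment rate changed by +0.37 percentage points.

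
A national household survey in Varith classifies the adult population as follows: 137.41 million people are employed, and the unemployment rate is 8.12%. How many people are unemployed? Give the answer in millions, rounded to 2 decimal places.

Let U be the number unemployed. The labor force is E + U, and U/(E+U) = 0.0812.
So U = 0.0812 × 137.41 / (1 − 0.0812) = 11.1577 / 0.9188 ≈ 12.14 million.

About 12.14 million are unemployed.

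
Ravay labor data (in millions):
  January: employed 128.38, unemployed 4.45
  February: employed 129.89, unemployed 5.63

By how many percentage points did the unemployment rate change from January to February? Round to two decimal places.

The unemployment rate changed by +0.80 percentage points.

January: labor force = 128.38 + 4.45 = 132.83; u = 4.45/132.83 = 3.35%.
February: labor force = 129.89 + 5.63 = 135.52; u = 5.63/135.52 = 4.15%.
Change = 4.15% − 3.35% = +0.80 pp.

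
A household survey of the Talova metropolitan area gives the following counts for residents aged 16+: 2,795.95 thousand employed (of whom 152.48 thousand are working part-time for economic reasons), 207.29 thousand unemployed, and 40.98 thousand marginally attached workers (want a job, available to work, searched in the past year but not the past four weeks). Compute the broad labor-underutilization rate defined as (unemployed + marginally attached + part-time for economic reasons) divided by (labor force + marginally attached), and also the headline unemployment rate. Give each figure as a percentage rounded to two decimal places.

Labor force = 2,795.95 + 207.29 = 3,003.24 thousand.
Numerator = 207.29 + 40.98 + 152.48 = 400.75 thousand.
Denominator = 3,003.24 + 40.98 = 3,044.22 thousand.
Broad rate = 400.75 / 3,044.22 = 13.16%.
Headline unemployment rate = 207.29 / 3,003.24 = 6.90%.

Broad underutilization rate ≈ 13.16%; headline unemployment rate ≈ 6.90%.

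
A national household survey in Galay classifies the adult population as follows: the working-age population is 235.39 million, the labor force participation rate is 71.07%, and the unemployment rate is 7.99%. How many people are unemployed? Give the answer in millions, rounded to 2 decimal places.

Labor force = 0.7107 × 235.39 = 167.29 million.
Unemployed = 0.0799 × 167.29 ≈ 13.37 million.

About 13.37 million are unemployed.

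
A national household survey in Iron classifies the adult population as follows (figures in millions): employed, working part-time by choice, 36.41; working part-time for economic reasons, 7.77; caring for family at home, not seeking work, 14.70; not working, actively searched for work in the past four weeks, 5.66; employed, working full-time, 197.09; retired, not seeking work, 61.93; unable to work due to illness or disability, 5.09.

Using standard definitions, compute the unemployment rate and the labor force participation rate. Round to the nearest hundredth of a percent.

Employed = 36.41 + 7.77 + 197.09 = 241.27 million (anyone who worked, including part-time for economic reasons, counts as employed).
Unemployed = 5.66 million.
Labor force = 241.27 + 5.66 = 246.93 million.
Not in labor force = 14.70 + 61.93 + 5.09 = 81.72 million (those not working and not actively searching are outside the labor force).
Civilian working-age population = 246.93 + 81.72 = 328.65 million.
Unemployment rate = 5.66 / 246.93 = 2.29%.
Labor force participation rate = 246.93 / 328.65 = 75.13%.

Unemployment rate ≈ 2.29%; labor force participation rate ≈ 75.13%.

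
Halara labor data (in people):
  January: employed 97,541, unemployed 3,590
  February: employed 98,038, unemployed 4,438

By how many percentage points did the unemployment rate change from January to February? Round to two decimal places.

January: labor force = 97,541 + 3,590 = 101,131; u = 3,590/101,131 = 3.55%.
February: labor force = 98,038 + 4,438 = 102,476; u = 4,438/102,476 = 4.33%.
Change = 4.33% − 3.55% = +0.78 pp.

The unemployment rate changed by +0.78 percentage points.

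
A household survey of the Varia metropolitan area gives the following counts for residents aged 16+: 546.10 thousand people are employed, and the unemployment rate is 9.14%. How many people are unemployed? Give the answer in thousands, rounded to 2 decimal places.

About 54.93 thousand are unemployed.

Let U be the number unemployed. The labor force is E + U, and U/(E+U) = 0.0914.
So U = 0.0914 × 546.10 / (1 − 0.0914) = 49.9135 / 0.9086 ≈ 54.93 thousand.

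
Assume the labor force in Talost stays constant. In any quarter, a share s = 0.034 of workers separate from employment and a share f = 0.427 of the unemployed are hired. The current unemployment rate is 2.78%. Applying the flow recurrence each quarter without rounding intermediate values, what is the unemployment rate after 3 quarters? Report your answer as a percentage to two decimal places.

Unemployment rate after three quarters ≈ 6.66%.

With a fixed labor force, u_{t+1} = u_t + s·(1−u_t) − f·u_t = u_t·(1−s−f) + s.
Here 1−s−f = 0.539 and s = 0.034.
u_1 = 0.027800 × 0.539 + 0.034 = 0.048984.
u_2 = 0.048984 × 0.539 + 0.034 = 0.060402.
u_3 = 0.060402 × 0.539 + 0.034 = 0.066557.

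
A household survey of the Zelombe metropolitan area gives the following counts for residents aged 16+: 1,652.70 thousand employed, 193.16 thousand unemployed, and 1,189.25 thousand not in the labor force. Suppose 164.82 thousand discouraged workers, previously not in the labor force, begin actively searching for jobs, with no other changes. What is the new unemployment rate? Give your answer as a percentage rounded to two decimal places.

New unemployment rate ≈ 17.80%.

Initially, labor force = 1,652.70 + 193.16 = 1,845.86 thousand, so u = 193.16/1,845.86 = 10.46%.
After the change, unemployed and labor force both rise by 164.82 → E = 1,652.70, U = 357.98, labor force = 2,010.68 thousand.
New unemployment rate = 357.98 / 2,010.68 = 17.80%.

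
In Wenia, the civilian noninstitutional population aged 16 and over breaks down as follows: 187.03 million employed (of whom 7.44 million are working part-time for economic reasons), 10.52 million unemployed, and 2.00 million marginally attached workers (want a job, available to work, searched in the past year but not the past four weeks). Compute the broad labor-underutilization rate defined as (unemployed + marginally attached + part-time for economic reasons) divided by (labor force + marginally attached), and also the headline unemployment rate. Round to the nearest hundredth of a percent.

Broad underutilization rate ≈ 10.00%; headline unemployment rate ≈ 5.33%.

Labor force = 187.03 + 10.52 = 197.55 million.
Numerator = 10.52 + 2.00 + 7.44 = 19.96 million.
Denominator = 197.55 + 2.00 = 199.55 million.
Broad rate = 19.96 / 199.55 = 10.00%.
Headline unemployment rate = 10.52 / 197.55 = 5.33%.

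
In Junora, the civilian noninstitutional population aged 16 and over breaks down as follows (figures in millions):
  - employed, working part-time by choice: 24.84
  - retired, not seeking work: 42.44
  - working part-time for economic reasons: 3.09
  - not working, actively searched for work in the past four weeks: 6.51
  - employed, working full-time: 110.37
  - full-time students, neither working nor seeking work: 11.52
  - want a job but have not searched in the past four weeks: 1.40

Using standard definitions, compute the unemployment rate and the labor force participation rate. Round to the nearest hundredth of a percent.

Employed = 24.84 + 3.09 + 110.37 = 138.30 million (anyone who worked, including part-time for economic reasons, counts as employed).
Unemployed = 6.51 million.
Labor force = 138.30 + 6.51 = 144.81 million.
Not in labor force = 42.44 + 11.52 + 1.40 = 55.36 million (those not working and not actively searching are outside the labor force — including those who want a job but have given up searching).
Civilian working-age population = 144.81 + 55.36 = 200.17 million.
Unemployment rate = 6.51 / 144.81 = 4.50%.
Labor force participation rate = 144.81 / 200.17 = 72.34%.

Unemployment rate ≈ 4.50%; labor force participation rate ≈ 72.34%.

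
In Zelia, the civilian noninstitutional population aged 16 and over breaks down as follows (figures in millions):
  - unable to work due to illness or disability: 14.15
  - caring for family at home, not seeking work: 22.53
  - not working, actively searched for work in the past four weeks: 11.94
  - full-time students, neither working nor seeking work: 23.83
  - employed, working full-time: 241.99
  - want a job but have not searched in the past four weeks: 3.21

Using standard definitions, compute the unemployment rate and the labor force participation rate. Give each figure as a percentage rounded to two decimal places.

Employed = 241.99 million.
Unemployed = 11.94 million.
Labor force = 241.99 + 11.94 = 253.93 million.
Not in labor force = 14.15 + 22.53 + 23.83 + 3.21 = 63.72 million (those not working and not actively searching are outside the labor force — including those who want a job but have given up searching).
Civilian working-age population = 253.93 + 63.72 = 317.65 million.
Unemployment rate = 11.94 / 253.93 = 4.70%.
Labor force participation rate = 253.93 / 317.65 = 79.94%.

Unemployment rate ≈ 4.70%; labor force participation rate ≈ 79.94%.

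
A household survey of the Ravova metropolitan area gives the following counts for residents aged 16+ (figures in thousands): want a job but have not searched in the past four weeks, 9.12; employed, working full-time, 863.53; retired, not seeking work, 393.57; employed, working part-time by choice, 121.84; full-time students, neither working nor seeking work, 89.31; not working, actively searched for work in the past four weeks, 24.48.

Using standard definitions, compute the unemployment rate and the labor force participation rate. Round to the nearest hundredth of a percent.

Unemployment rate ≈ 2.42%; labor force participation rate ≈ 67.24%.

Employed = 863.53 + 121.84 = 985.37 thousand.
Unemployed = 24.48 thousand.
Labor force = 985.37 + 24.48 = 1,009.85 thousand.
Not in labor force = 9.12 + 393.57 + 89.31 = 492.00 thousand (those not working and not actively searching are outside the labor force — including those who want a job but have given up searching).
Civilian working-age population = 1,009.85 + 492.00 = 1,501.85 thousand.
Unemployment rate = 24.48 / 1,009.85 = 2.42%.
Labor force participation rate = 1,009.85 / 1,501.85 = 67.24%.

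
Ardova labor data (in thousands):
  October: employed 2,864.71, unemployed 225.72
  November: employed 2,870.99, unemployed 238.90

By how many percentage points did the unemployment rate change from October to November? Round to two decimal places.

The unemployment rate changed by +0.38 percentage points.

October: labor force = 2,864.71 + 225.72 = 3,090.43; u = 225.72/3,090.43 = 7.30%.
November: labor force = 2,870.99 + 238.90 = 3,109.89; u = 238.90/3,109.89 = 7.68%.
Change = 7.68% − 7.30% = +0.38 pp.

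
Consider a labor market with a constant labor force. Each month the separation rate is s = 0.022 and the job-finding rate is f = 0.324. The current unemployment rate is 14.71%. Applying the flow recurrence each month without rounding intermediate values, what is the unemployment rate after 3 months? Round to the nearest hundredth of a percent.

Unemployment rate after three months ≈ 8.69%.

With a fixed labor force, u_{t+1} = u_t + s·(1−u_t) − f·u_t = u_t·(1−s−f) + s.
Here 1−s−f = 0.654 and s = 0.022.
u_1 = 0.147100 × 0.654 + 0.022 = 0.118203.
u_2 = 0.118203 × 0.654 + 0.022 = 0.099305.
u_3 = 0.099305 × 0.654 + 0.022 = 0.086945.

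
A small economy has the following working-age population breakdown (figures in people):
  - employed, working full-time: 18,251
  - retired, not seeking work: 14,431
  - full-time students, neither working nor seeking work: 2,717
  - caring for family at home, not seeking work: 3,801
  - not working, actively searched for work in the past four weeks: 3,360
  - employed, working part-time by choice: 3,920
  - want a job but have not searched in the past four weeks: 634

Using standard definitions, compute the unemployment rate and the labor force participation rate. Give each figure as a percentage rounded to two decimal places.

Employed = 18,251 + 3,920 = 22,171.
Unemployed = 3,360.
Labor force = 22,171 + 3,360 = 25,531.
Not in labor force = 14,431 + 2,717 + 3,801 + 634 = 21,583 (those not working and not actively searching are outside the labor force — including those who want a job but have given up searching).
Civilian working-age population = 25,531 + 21,583 = 47,114.
Unemployment rate = 3,360 / 25,531 = 13.16%.
Labor force participation rate = 25,531 / 47,114 = 54.19%.

Unemployment rate ≈ 13.16%; labor force participation rate ≈ 54.19%.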